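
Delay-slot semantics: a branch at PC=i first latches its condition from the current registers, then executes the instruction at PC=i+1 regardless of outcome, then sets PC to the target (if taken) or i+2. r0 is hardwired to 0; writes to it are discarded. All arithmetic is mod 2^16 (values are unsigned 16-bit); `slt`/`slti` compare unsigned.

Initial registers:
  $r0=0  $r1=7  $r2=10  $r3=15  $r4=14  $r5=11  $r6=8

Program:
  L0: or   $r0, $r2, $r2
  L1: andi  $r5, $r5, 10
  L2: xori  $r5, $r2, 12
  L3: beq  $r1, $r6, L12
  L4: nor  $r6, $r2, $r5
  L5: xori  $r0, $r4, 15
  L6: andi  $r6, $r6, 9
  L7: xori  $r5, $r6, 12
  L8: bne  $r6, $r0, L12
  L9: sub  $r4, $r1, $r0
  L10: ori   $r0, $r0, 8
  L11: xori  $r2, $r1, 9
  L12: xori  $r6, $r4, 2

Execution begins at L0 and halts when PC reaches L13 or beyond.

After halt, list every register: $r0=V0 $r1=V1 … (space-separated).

PC=0  or   $r0, $r2, $r2     | $r0=0 $r1=7 $r2=10 $r3=15 $r4=14 $r5=11 $r6=8
PC=1  andi  $r5, $r5, 10     | $r0=0 $r1=7 $r2=10 $r3=15 $r4=14 $r5=10 $r6=8
PC=2  xori  $r5, $r2, 12     | $r0=0 $r1=7 $r2=10 $r3=15 $r4=14 $r5=6 $r6=8
PC=3  beq  $r1, $r6, L12     | $r0=0 $r1=7 $r2=10 $r3=15 $r4=14 $r5=6 $r6=8  [not taken]
PC=4  nor  $r6, $r2, $r5     | $r0=0 $r1=7 $r2=10 $r3=15 $r4=14 $r5=6 $r6=65521
PC=5  xori  $r0, $r4, 15     | $r0=0 $r1=7 $r2=10 $r3=15 $r4=14 $r5=6 $r6=65521
PC=6  andi  $r6, $r6, 9      | $r0=0 $r1=7 $r2=10 $r3=15 $r4=14 $r5=6 $r6=1
PC=7  xori  $r5, $r6, 12     | $r0=0 $r1=7 $r2=10 $r3=15 $r4=14 $r5=13 $r6=1
PC=8  bne  $r6, $r0, L12     | $r0=0 $r1=7 $r2=10 $r3=15 $r4=14 $r5=13 $r6=1  [TAKEN]
PC=9  sub  $r4, $r1, $r0     | $r0=0 $r1=7 $r2=10 $r3=15 $r4=7 $r5=13 $r6=1
PC=12 xori  $r6, $r4, 2      | $r0=0 $r1=7 $r2=10 $r3=15 $r4=7 $r5=13 $r6=5

$r0=0 $r1=7 $r2=10 $r3=15 $r4=7 $r5=13 $r6=5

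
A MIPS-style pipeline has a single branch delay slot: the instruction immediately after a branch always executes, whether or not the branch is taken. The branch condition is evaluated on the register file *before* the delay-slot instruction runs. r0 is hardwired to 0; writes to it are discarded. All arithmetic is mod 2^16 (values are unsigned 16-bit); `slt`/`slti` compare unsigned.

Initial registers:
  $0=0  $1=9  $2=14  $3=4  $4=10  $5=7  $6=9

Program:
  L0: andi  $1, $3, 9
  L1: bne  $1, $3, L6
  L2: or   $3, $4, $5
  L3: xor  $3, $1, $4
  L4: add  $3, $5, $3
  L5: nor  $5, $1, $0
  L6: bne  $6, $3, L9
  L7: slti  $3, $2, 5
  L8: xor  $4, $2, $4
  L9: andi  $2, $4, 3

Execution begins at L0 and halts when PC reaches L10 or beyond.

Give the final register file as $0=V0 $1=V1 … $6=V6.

#0 andi  $1, $3, 9 ; 0/0/14/4/10/7/9
#1 bne  $1, $3, L6 ; 0/0/14/4/10/7/9 ; →target
#2 or   $3, $4, $5 ; 0/0/14/15/10/7/9
#6 bne  $6, $3, L9 ; 0/0/14/15/10/7/9 ; →target
#7 slti  $3, $2, 5 ; 0/0/14/0/10/7/9
#9 andi  $2, $4, 3 ; 0/0/2/0/10/7/9

$0=0 $1=0 $2=2 $3=0 $4=10 $5=7 $6=9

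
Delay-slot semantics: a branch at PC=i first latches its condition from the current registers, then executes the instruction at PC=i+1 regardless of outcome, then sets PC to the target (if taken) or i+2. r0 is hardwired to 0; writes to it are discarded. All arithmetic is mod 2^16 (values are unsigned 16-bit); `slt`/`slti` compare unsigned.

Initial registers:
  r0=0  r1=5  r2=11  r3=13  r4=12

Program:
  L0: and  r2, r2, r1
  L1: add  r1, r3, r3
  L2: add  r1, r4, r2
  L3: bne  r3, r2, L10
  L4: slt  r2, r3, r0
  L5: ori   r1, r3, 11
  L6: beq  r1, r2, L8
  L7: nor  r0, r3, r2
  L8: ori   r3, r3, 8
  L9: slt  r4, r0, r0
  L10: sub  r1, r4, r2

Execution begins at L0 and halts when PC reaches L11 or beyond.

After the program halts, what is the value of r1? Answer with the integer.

#0 and  r2, r2, r1 ; 0/5/1/13/12
#1 add  r1, r3, r3 ; 0/26/1/13/12
#2 add  r1, r4, r2 ; 0/13/1/13/12
#3 bne  r3, r2, L10 ; 0/13/1/13/12 ; →target
#4 slt  r2, r3, r0 ; 0/13/0/13/12
#10 sub  r1, r4, r2 ; 0/12/0/13/12

12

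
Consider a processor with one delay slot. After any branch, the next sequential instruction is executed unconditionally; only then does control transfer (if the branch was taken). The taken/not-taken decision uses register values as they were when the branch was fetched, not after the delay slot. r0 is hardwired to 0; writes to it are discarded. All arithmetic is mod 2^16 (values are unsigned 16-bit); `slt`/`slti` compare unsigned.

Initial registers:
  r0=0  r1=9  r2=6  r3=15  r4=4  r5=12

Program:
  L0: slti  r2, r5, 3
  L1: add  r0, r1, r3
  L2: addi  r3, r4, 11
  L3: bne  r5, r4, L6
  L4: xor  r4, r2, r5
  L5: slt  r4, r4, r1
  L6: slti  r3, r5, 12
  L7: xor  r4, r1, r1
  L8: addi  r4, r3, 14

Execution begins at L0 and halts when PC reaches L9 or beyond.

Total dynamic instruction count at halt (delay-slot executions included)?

8

PC=0  slti  r2, r5, 3        | r0=0 r1=9 r2=0 r3=15 r4=4 r5=12
PC=1  add  r0, r1, r3        | r0=0 r1=9 r2=0 r3=15 r4=4 r5=12
PC=2  addi  r3, r4, 11       | r0=0 r1=9 r2=0 r3=15 r4=4 r5=12
PC=3  bne  r5, r4, L6        | r0=0 r1=9 r2=0 r3=15 r4=4 r5=12  [TAKEN]
PC=4  xor  r4, r2, r5        | r0=0 r1=9 r2=0 r3=15 r4=12 r5=12
PC=6  slti  r3, r5, 12       | r0=0 r1=9 r2=0 r3=0 r4=12 r5=12
PC=7  xor  r4, r1, r1        | r0=0 r1=9 r2=0 r3=0 r4=0 r5=12
PC=8  addi  r4, r3, 14       | r0=0 r1=9 r2=0 r3=0 r4=14 r5=12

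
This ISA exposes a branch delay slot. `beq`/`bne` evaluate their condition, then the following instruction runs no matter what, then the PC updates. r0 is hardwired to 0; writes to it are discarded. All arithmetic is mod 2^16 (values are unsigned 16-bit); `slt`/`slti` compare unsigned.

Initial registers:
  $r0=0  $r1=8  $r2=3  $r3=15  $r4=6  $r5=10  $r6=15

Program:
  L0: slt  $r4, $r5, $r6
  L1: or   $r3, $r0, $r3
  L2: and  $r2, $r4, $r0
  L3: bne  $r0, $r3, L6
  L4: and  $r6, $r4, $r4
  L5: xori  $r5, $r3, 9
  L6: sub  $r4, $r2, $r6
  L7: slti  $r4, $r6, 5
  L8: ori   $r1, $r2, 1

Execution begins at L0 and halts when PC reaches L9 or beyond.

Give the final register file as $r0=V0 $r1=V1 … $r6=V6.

$r0=0 $r1=1 $r2=0 $r3=15 $r4=1 $r5=10 $r6=1

PC=0  slt  $r4, $r5, $r6     | $r0=0 $r1=8 $r2=3 $r3=15 $r4=1 $r5=10 $r6=15
PC=1  or   $r3, $r0, $r3     | $r0=0 $r1=8 $r2=3 $r3=15 $r4=1 $r5=10 $r6=15
PC=2  and  $r2, $r4, $r0     | $r0=0 $r1=8 $r2=0 $r3=15 $r4=1 $r5=10 $r6=15
PC=3  bne  $r0, $r3, L6      | $r0=0 $r1=8 $r2=0 $r3=15 $r4=1 $r5=10 $r6=15  [TAKEN]
PC=4  and  $r6, $r4, $r4     | $r0=0 $r1=8 $r2=0 $r3=15 $r4=1 $r5=10 $r6=1
PC=6  sub  $r4, $r2, $r6     | $r0=0 $r1=8 $r2=0 $r3=15 $r4=65535 $r5=10 $r6=1
PC=7  slti  $r4, $r6, 5      | $r0=0 $r1=8 $r2=0 $r3=15 $r4=1 $r5=10 $r6=1
PC=8  ori   $r1, $r2, 1      | $r0=0 $r1=1 $r2=0 $r3=15 $r4=1 $r5=10 $r6=1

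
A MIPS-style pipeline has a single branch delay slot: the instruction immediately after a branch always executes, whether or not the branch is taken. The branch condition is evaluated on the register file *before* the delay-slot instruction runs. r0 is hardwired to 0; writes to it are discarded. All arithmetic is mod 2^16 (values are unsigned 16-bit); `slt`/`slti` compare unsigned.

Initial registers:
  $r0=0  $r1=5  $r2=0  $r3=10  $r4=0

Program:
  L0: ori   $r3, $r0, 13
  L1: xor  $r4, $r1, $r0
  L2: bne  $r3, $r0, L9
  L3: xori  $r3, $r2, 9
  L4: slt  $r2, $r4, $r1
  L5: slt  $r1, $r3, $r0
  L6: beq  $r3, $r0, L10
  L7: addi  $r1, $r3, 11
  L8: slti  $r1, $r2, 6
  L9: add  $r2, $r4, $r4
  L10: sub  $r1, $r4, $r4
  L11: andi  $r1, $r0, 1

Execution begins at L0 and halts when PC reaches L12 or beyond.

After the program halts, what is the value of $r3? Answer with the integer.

PC=0  ori   $r3, $r0, 13     | $r0=0 $r1=5 $r2=0 $r3=13 $r4=0
PC=1  xor  $r4, $r1, $r0     | $r0=0 $r1=5 $r2=0 $r3=13 $r4=5
PC=2  bne  $r3, $r0, L9      | $r0=0 $r1=5 $r2=0 $r3=13 $r4=5  [TAKEN]
PC=3  xori  $r3, $r2, 9      | $r0=0 $r1=5 $r2=0 $r3=9 $r4=5
PC=9  add  $r2, $r4, $r4     | $r0=0 $r1=5 $r2=10 $r3=9 $r4=5
PC=10 sub  $r1, $r4, $r4     | $r0=0 $r1=0 $r2=10 $r3=9 $r4=5
PC=11 andi  $r1, $r0, 1      | $r0=0 $r1=0 $r2=10 $r3=9 $r4=5

9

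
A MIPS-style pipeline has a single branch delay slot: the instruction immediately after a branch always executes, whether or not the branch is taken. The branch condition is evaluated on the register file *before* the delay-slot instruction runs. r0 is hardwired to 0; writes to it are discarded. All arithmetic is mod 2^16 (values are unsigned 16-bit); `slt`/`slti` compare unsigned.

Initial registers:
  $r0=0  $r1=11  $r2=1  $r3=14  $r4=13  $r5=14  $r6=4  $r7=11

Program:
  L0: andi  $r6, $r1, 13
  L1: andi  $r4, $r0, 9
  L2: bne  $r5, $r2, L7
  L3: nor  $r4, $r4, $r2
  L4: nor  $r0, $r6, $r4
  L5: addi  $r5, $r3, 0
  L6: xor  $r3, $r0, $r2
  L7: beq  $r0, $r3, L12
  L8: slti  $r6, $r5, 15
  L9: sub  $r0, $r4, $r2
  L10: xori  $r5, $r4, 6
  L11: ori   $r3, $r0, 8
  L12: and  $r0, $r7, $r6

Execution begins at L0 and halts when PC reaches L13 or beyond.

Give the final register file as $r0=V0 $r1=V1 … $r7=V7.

$r0=0 $r1=11 $r2=1 $r3=8 $r4=65534 $r5=65528 $r6=1 $r7=11

  step pc=0: andi  $r6, $r1, 13  regs=(0,11,1,14,13,14,9,11)
  step pc=1: andi  $r4, $r0, 9  regs=(0,11,1,14,0,14,9,11)
  step pc=2: bne  $r5, $r2, L7  cond=T  regs=(0,11,1,14,0,14,9,11)
  step pc=3: nor  $r4, $r4, $r2  regs=(0,11,1,14,65534,14,9,11)
  step pc=7: beq  $r0, $r3, L12  cond=F  regs=(0,11,1,14,65534,14,9,11)
  step pc=8: slti  $r6, $r5, 15  regs=(0,11,1,14,65534,14,1,11)
  step pc=9: sub  $r0, $r4, $r2  regs=(0,11,1,14,65534,14,1,11)
  step pc=10: xori  $r5, $r4, 6  regs=(0,11,1,14,65534,65528,1,11)
  step pc=11: ori   $r3, $r0, 8  regs=(0,11,1,8,65534,65528,1,11)
  step pc=12: and  $r0, $r7, $r6  regs=(0,11,1,8,65534,65528,1,11)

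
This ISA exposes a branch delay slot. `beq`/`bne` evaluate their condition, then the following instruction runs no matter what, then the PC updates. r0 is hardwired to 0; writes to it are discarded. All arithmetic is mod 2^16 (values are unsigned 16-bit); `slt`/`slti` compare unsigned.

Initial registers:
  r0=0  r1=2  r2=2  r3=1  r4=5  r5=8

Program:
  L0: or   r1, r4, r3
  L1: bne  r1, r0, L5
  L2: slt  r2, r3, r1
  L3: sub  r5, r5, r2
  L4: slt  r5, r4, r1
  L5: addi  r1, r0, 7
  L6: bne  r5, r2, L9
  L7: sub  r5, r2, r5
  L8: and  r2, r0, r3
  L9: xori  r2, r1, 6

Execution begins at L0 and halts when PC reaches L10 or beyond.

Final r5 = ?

#0 or   r1, r4, r3 ; 0/5/2/1/5/8
#1 bne  r1, r0, L5 ; 0/5/2/1/5/8 ; →target
#2 slt  r2, r3, r1 ; 0/5/1/1/5/8
#5 addi  r1, r0, 7 ; 0/7/1/1/5/8
#6 bne  r5, r2, L9 ; 0/7/1/1/5/8 ; →target
#7 sub  r5, r2, r5 ; 0/7/1/1/5/65529
#9 xori  r2, r1, 6 ; 0/7/1/1/5/65529

65529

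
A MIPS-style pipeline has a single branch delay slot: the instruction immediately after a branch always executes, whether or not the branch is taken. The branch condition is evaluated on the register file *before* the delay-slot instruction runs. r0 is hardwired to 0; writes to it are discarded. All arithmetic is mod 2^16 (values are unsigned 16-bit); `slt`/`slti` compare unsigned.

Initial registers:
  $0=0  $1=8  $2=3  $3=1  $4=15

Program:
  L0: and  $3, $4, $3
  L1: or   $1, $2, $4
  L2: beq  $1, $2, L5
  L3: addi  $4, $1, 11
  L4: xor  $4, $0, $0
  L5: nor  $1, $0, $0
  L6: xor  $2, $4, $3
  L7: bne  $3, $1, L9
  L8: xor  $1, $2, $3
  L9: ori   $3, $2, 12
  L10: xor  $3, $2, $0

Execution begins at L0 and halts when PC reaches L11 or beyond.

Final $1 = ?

#0 and  $3, $4, $3 ; 0/8/3/1/15
#1 or   $1, $2, $4 ; 0/15/3/1/15
#2 beq  $1, $2, L5 ; 0/15/3/1/15 ; →fallthru
#3 addi  $4, $1, 11 ; 0/15/3/1/26
#4 xor  $4, $0, $0 ; 0/15/3/1/0
#5 nor  $1, $0, $0 ; 0/65535/3/1/0
#6 xor  $2, $4, $3 ; 0/65535/1/1/0
#7 bne  $3, $1, L9 ; 0/65535/1/1/0 ; →target
#8 xor  $1, $2, $3 ; 0/0/1/1/0
#9 ori   $3, $2, 12 ; 0/0/1/13/0
#10 xor  $3, $2, $0 ; 0/0/1/1/0

0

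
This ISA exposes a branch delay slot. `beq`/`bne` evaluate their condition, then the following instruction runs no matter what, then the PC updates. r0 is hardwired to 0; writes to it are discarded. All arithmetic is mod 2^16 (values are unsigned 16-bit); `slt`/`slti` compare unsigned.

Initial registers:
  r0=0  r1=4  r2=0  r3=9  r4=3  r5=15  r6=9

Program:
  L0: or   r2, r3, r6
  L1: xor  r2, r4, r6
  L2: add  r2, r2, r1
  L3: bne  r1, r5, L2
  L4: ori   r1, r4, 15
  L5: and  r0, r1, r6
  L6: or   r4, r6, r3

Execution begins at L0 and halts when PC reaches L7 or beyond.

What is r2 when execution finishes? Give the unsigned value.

#0 or   r2, r3, r6 ; 0/4/9/9/3/15/9
#1 xor  r2, r4, r6 ; 0/4/10/9/3/15/9
#2 add  r2, r2, r1 ; 0/4/14/9/3/15/9
#3 bne  r1, r5, L2 ; 0/4/14/9/3/15/9 ; →target
#4 ori   r1, r4, 15 ; 0/15/14/9/3/15/9
#2 add  r2, r2, r1 ; 0/15/29/9/3/15/9
#3 bne  r1, r5, L2 ; 0/15/29/9/3/15/9 ; →fallthru
#4 ori   r1, r4, 15 ; 0/15/29/9/3/15/9
#5 and  r0, r1, r6 ; 0/15/29/9/3/15/9
#6 or   r4, r6, r3 ; 0/15/29/9/9/15/9

29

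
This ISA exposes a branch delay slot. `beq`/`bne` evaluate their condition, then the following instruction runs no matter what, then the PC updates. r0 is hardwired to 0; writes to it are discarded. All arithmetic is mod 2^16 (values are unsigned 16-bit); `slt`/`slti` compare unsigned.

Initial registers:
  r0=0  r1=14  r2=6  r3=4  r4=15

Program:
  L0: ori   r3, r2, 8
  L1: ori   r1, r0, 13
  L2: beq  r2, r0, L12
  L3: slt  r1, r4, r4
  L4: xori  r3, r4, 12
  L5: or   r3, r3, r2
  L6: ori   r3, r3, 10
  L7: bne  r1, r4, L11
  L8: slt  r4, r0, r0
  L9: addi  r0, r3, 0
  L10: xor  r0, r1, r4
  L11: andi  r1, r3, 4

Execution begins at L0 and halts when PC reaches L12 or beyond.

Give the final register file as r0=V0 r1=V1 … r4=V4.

#0 ori   r3, r2, 8 ; 0/14/6/14/15
#1 ori   r1, r0, 13 ; 0/13/6/14/15
#2 beq  r2, r0, L12 ; 0/13/6/14/15 ; →fallthru
#3 slt  r1, r4, r4 ; 0/0/6/14/15
#4 xori  r3, r4, 12 ; 0/0/6/3/15
#5 or   r3, r3, r2 ; 0/0/6/7/15
#6 ori   r3, r3, 10 ; 0/0/6/15/15
#7 bne  r1, r4, L11 ; 0/0/6/15/15 ; →target
#8 slt  r4, r0, r0 ; 0/0/6/15/0
#11 andi  r1, r3, 4 ; 0/4/6/15/0

r0=0 r1=4 r2=6 r3=15 r4=0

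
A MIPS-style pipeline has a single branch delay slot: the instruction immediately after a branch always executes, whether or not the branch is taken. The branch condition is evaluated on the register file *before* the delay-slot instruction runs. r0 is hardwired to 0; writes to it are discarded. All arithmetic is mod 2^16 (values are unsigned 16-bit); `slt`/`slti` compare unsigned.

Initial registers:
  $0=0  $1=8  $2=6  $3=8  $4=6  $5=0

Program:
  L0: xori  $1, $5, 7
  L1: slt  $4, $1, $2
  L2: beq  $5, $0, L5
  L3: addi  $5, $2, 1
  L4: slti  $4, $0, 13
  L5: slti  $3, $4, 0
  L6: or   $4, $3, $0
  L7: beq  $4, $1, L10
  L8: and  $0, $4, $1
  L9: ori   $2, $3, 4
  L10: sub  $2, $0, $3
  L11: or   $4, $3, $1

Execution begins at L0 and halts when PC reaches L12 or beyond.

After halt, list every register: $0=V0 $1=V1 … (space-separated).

$0=0 $1=7 $2=0 $3=0 $4=7 $5=7

  step pc=0: xori  $1, $5, 7  regs=(0,7,6,8,6,0)
  step pc=1: slt  $4, $1, $2  regs=(0,7,6,8,0,0)
  step pc=2: beq  $5, $0, L5  cond=T  regs=(0,7,6,8,0,0)
  step pc=3: addi  $5, $2, 1  regs=(0,7,6,8,0,7)
  step pc=5: slti  $3, $4, 0  regs=(0,7,6,0,0,7)
  step pc=6: or   $4, $3, $0  regs=(0,7,6,0,0,7)
  step pc=7: beq  $4, $1, L10  cond=F  regs=(0,7,6,0,0,7)
  step pc=8: and  $0, $4, $1  regs=(0,7,6,0,0,7)
  step pc=9: ori   $2, $3, 4  regs=(0,7,4,0,0,7)
  step pc=10: sub  $2, $0, $3  regs=(0,7,0,0,0,7)
  step pc=11: or   $4, $3, $1  regs=(0,7,0,0,7,7)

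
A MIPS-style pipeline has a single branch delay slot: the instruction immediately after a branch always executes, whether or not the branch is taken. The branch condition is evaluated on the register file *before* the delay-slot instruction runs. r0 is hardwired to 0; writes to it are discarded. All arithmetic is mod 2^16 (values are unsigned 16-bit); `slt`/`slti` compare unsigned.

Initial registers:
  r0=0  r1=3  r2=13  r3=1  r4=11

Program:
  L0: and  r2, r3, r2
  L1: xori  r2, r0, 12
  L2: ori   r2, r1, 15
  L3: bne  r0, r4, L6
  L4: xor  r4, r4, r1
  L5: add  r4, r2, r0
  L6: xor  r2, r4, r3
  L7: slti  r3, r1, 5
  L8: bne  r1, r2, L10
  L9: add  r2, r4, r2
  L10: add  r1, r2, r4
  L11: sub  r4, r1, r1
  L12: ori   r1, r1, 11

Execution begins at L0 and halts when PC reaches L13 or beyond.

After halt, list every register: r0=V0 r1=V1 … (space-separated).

r0=0 r1=27 r2=17 r3=1 r4=0

#0 and  r2, r3, r2 ; 0/3/1/1/11
#1 xori  r2, r0, 12 ; 0/3/12/1/11
#2 ori   r2, r1, 15 ; 0/3/15/1/11
#3 bne  r0, r4, L6 ; 0/3/15/1/11 ; →target
#4 xor  r4, r4, r1 ; 0/3/15/1/8
#6 xor  r2, r4, r3 ; 0/3/9/1/8
#7 slti  r3, r1, 5 ; 0/3/9/1/8
#8 bne  r1, r2, L10 ; 0/3/9/1/8 ; →target
#9 add  r2, r4, r2 ; 0/3/17/1/8
#10 add  r1, r2, r4 ; 0/25/17/1/8
#11 sub  r4, r1, r1 ; 0/25/17/1/0
#12 ori   r1, r1, 11 ; 0/27/17/1/0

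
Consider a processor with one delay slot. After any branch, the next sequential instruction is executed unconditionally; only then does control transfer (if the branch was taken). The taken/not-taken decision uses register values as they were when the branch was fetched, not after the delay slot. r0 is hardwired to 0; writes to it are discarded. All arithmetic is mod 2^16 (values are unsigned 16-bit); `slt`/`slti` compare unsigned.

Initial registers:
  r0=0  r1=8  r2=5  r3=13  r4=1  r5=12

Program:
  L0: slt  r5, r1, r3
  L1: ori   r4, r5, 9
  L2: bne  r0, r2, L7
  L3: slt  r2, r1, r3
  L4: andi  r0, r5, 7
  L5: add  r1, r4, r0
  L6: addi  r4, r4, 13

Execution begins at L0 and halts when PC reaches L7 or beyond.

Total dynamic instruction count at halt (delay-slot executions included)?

#0 slt  r5, r1, r3 ; 0/8/5/13/1/1
#1 ori   r4, r5, 9 ; 0/8/5/13/9/1
#2 bne  r0, r2, L7 ; 0/8/5/13/9/1 ; →target
#3 slt  r2, r1, r3 ; 0/8/1/13/9/1

4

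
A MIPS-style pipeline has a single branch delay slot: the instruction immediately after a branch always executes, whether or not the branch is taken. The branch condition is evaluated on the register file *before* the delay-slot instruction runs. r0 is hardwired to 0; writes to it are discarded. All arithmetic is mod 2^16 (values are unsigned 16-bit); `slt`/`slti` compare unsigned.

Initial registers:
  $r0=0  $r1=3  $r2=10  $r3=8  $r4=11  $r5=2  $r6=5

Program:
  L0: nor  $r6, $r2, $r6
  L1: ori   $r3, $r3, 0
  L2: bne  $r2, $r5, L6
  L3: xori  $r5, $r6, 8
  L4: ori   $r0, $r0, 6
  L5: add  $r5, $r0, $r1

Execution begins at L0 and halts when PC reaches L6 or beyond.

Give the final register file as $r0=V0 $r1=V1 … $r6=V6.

[0] nor  $r6, $r2, $r6  →  {$r0:0, $r1:3, $r2:10, $r3:8, $r4:11, $r5:2, $r6:65520}
[1] ori   $r3, $r3, 0  →  {$r0:0, $r1:3, $r2:10, $r3:8, $r4:11, $r5:2, $r6:65520}
[2] bne  $r2, $r5, L6  →  {$r0:0, $r1:3, $r2:10, $r3:8, $r4:11, $r5:2, $r6:65520}  ⟨branch taken⟩
[3] xori  $r5, $r6, 8  →  {$r0:0, $r1:3, $r2:10, $r3:8, $r4:11, $r5:65528, $r6:65520}

$r0=0 $r1=3 $r2=10 $r3=8 $r4=11 $r5=65528 $r6=65520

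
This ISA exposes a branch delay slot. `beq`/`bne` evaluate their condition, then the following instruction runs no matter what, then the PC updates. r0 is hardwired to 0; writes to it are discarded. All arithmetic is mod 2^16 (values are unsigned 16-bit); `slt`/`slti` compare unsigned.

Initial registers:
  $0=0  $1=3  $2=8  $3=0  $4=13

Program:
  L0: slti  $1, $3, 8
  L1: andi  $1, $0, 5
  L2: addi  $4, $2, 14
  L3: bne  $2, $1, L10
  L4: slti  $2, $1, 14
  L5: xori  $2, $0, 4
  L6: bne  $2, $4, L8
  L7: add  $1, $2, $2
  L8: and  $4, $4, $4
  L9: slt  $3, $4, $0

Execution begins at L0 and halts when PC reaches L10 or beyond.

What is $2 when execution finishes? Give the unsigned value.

1

PC=0  slti  $1, $3, 8        | $0=0 $1=1 $2=8 $3=0 $4=13
PC=1  andi  $1, $0, 5        | $0=0 $1=0 $2=8 $3=0 $4=13
PC=2  addi  $4, $2, 14       | $0=0 $1=0 $2=8 $3=0 $4=22
PC=3  bne  $2, $1, L10       | $0=0 $1=0 $2=8 $3=0 $4=22  [TAKEN]
PC=4  slti  $2, $1, 14       | $0=0 $1=0 $2=1 $3=0 $4=22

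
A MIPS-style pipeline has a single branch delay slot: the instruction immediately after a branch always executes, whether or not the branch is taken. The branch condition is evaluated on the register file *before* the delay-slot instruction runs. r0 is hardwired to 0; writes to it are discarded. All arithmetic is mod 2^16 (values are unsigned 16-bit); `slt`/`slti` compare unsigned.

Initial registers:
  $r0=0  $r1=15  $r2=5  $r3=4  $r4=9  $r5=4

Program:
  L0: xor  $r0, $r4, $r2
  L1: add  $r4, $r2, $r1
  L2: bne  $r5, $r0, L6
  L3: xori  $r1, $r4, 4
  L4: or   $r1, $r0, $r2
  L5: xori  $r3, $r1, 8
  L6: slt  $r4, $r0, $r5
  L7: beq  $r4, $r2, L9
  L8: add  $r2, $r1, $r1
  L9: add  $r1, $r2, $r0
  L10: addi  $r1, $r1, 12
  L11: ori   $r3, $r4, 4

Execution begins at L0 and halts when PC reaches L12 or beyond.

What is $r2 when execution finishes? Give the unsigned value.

32

[0] xor  $r0, $r4, $r2  →  {$r0:0, $r1:15, $r2:5, $r3:4, $r4:9, $r5:4}
[1] add  $r4, $r2, $r1  →  {$r0:0, $r1:15, $r2:5, $r3:4, $r4:20, $r5:4}
[2] bne  $r5, $r0, L6  →  {$r0:0, $r1:15, $r2:5, $r3:4, $r4:20, $r5:4}  ⟨branch taken⟩
[3] xori  $r1, $r4, 4  →  {$r0:0, $r1:16, $r2:5, $r3:4, $r4:20, $r5:4}
[6] slt  $r4, $r0, $r5  →  {$r0:0, $r1:16, $r2:5, $r3:4, $r4:1, $r5:4}
[7] beq  $r4, $r2, L9  →  {$r0:0, $r1:16, $r2:5, $r3:4, $r4:1, $r5:4}  ⟨branch fallthrough⟩
[8] add  $r2, $r1, $r1  →  {$r0:0, $r1:16, $r2:32, $r3:4, $r4:1, $r5:4}
[9] add  $r1, $r2, $r0  →  {$r0:0, $r1:32, $r2:32, $r3:4, $r4:1, $r5:4}
[10] addi  $r1, $r1, 12  →  {$r0:0, $r1:44, $r2:32, $r3:4, $r4:1, $r5:4}
[11] ori   $r3, $r4, 4  →  {$r0:0, $r1:44, $r2:32, $r3:5, $r4:1, $r5:4}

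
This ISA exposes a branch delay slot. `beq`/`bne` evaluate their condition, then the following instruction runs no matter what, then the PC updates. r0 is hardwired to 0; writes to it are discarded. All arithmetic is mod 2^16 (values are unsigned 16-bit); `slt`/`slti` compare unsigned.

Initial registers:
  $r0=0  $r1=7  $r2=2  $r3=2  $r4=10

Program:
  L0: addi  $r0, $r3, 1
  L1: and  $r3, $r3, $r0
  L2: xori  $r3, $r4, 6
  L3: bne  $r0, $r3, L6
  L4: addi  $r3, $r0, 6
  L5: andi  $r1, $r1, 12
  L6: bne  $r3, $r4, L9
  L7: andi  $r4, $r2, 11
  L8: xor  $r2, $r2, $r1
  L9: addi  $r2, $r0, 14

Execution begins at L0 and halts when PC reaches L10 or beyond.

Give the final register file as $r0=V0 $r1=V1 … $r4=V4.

  step pc=0: addi  $r0, $r3, 1  regs=(0,7,2,2,10)
  step pc=1: and  $r3, $r3, $r0  regs=(0,7,2,0,10)
  step pc=2: xori  $r3, $r4, 6  regs=(0,7,2,12,10)
  step pc=3: bne  $r0, $r3, L6  cond=T  regs=(0,7,2,12,10)
  step pc=4: addi  $r3, $r0, 6  regs=(0,7,2,6,10)
  step pc=6: bne  $r3, $r4, L9  cond=T  regs=(0,7,2,6,10)
  step pc=7: andi  $r4, $r2, 11  regs=(0,7,2,6,2)
  step pc=9: addi  $r2, $r0, 14  regs=(0,7,14,6,2)

$r0=0 $r1=7 $r2=14 $r3=6 $r4=2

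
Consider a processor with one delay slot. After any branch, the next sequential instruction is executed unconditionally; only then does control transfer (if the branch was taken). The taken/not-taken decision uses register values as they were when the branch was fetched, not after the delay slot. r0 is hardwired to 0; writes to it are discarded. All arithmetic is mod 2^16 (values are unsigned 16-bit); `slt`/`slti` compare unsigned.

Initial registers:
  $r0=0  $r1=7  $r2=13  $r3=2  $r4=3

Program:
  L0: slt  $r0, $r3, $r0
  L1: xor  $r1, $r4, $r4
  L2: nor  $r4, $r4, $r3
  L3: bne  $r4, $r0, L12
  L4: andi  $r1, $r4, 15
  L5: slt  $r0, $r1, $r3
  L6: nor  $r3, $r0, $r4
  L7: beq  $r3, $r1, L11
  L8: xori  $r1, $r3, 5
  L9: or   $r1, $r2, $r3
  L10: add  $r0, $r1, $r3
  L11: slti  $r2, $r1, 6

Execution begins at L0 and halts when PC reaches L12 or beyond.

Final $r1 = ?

12

#0 slt  $r0, $r3, $r0 ; 0/7/13/2/3
#1 xor  $r1, $r4, $r4 ; 0/0/13/2/3
#2 nor  $r4, $r4, $r3 ; 0/0/13/2/65532
#3 bne  $r4, $r0, L12 ; 0/0/13/2/65532 ; →target
#4 andi  $r1, $r4, 15 ; 0/12/13/2/65532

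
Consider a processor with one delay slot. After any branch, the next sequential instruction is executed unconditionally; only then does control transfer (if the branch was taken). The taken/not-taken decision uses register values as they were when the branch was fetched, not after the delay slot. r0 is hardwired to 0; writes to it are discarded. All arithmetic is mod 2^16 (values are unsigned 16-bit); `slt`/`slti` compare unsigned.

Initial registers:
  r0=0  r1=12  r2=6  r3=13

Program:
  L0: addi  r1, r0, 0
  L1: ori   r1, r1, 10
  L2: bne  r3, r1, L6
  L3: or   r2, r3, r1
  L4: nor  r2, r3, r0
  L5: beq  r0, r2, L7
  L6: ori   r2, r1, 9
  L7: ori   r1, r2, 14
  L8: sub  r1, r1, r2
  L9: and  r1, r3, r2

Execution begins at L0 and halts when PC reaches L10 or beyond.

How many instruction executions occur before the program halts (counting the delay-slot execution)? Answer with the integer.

8

PC=0  addi  r1, r0, 0        | r0=0 r1=0 r2=6 r3=13
PC=1  ori   r1, r1, 10       | r0=0 r1=10 r2=6 r3=13
PC=2  bne  r3, r1, L6        | r0=0 r1=10 r2=6 r3=13  [TAKEN]
PC=3  or   r2, r3, r1        | r0=0 r1=10 r2=15 r3=13
PC=6  ori   r2, r1, 9        | r0=0 r1=10 r2=11 r3=13
PC=7  ori   r1, r2, 14       | r0=0 r1=15 r2=11 r3=13
PC=8  sub  r1, r1, r2        | r0=0 r1=4 r2=11 r3=13
PC=9  and  r1, r3, r2        | r0=0 r1=9 r2=11 r3=13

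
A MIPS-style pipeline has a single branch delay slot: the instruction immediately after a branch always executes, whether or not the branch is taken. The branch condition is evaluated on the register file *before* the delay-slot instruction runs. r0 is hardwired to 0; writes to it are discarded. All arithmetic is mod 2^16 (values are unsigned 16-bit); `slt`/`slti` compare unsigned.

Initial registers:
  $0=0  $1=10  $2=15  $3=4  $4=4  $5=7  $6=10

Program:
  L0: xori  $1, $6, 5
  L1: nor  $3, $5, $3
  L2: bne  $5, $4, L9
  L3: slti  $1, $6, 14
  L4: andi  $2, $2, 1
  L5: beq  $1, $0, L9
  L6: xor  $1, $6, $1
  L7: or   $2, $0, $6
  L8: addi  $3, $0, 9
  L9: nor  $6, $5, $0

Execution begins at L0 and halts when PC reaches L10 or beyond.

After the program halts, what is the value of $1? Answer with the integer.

1

PC=0  xori  $1, $6, 5        | $0=0 $1=15 $2=15 $3=4 $4=4 $5=7 $6=10
PC=1  nor  $3, $5, $3        | $0=0 $1=15 $2=15 $3=65528 $4=4 $5=7 $6=10
PC=2  bne  $5, $4, L9        | $0=0 $1=15 $2=15 $3=65528 $4=4 $5=7 $6=10  [TAKEN]
PC=3  slti  $1, $6, 14       | $0=0 $1=1 $2=15 $3=65528 $4=4 $5=7 $6=10
PC=9  nor  $6, $5, $0        | $0=0 $1=1 $2=15 $3=65528 $4=4 $5=7 $6=65528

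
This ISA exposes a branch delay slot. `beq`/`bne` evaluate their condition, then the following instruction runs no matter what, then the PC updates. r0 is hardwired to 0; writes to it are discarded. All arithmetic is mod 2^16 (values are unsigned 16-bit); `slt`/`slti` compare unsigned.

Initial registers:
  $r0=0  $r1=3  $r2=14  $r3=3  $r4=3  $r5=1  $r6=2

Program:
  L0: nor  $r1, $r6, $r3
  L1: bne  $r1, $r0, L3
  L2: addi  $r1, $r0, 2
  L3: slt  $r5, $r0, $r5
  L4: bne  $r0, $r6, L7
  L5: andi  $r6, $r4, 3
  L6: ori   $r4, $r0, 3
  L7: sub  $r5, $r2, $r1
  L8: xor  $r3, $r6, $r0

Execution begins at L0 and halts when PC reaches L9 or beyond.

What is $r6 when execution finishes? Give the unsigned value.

[0] nor  $r1, $r6, $r3  →  {$r0:0, $r1:65532, $r2:14, $r3:3, $r4:3, $r5:1, $r6:2}
[1] bne  $r1, $r0, L3  →  {$r0:0, $r1:65532, $r2:14, $r3:3, $r4:3, $r5:1, $r6:2}  ⟨branch taken⟩
[2] addi  $r1, $r0, 2  →  {$r0:0, $r1:2, $r2:14, $r3:3, $r4:3, $r5:1, $r6:2}
[3] slt  $r5, $r0, $r5  →  {$r0:0, $r1:2, $r2:14, $r3:3, $r4:3, $r5:1, $r6:2}
[4] bne  $r0, $r6, L7  →  {$r0:0, $r1:2, $r2:14, $r3:3, $r4:3, $r5:1, $r6:2}  ⟨branch taken⟩
[5] andi  $r6, $r4, 3  →  {$r0:0, $r1:2, $r2:14, $r3:3, $r4:3, $r5:1, $r6:3}
[7] sub  $r5, $r2, $r1  →  {$r0:0, $r1:2, $r2:14, $r3:3, $r4:3, $r5:12, $r6:3}
[8] xor  $r3, $r6, $r0  →  {$r0:0, $r1:2, $r2:14, $r3:3, $r4:3, $r5:12, $r6:3}

3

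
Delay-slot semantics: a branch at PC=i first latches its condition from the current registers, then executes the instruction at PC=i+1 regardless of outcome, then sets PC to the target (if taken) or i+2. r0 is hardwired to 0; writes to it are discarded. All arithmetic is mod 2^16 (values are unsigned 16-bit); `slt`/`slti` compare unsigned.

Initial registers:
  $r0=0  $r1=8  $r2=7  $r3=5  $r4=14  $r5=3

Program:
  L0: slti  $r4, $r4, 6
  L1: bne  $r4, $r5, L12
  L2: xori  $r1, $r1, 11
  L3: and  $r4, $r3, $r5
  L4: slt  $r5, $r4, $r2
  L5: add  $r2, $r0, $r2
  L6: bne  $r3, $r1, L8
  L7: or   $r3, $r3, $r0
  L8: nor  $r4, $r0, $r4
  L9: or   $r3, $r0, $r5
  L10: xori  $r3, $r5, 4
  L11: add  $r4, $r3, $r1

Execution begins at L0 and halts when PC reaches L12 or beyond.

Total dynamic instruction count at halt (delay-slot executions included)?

  step pc=0: slti  $r4, $r4, 6  regs=(0,8,7,5,0,3)
  step pc=1: bne  $r4, $r5, L12  cond=T  regs=(0,8,7,5,0,3)
  step pc=2: xori  $r1, $r1, 11  regs=(0,3,7,5,0,3)

3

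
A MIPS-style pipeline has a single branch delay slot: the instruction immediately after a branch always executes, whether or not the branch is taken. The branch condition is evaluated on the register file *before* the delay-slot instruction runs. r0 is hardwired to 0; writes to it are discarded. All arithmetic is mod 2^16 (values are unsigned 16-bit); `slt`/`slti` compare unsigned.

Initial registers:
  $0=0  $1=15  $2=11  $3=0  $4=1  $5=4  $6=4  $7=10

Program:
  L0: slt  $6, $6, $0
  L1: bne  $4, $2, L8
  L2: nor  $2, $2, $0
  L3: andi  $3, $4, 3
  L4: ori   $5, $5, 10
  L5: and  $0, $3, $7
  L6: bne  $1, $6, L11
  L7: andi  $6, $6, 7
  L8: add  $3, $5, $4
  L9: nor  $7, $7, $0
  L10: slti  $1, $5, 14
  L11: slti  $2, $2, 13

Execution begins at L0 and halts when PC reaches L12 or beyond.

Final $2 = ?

#0 slt  $6, $6, $0 ; 0/15/11/0/1/4/0/10
#1 bne  $4, $2, L8 ; 0/15/11/0/1/4/0/10 ; →target
#2 nor  $2, $2, $0 ; 0/15/65524/0/1/4/0/10
#8 add  $3, $5, $4 ; 0/15/65524/5/1/4/0/10
#9 nor  $7, $7, $0 ; 0/15/65524/5/1/4/0/65525
#10 slti  $1, $5, 14 ; 0/1/65524/5/1/4/0/65525
#11 slti  $2, $2, 13 ; 0/1/0/5/1/4/0/65525

0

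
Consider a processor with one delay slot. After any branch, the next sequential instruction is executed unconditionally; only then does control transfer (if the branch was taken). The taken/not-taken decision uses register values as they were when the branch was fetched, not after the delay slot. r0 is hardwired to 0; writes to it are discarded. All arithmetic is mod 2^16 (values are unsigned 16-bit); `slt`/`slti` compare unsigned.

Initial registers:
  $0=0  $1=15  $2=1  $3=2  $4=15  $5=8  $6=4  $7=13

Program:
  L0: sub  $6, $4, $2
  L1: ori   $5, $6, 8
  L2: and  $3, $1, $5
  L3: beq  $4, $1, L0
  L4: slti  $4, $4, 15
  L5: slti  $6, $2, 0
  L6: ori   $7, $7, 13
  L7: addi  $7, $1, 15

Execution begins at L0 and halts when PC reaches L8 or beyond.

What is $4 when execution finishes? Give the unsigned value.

1

#0 sub  $6, $4, $2 ; 0/15/1/2/15/8/14/13
#1 ori   $5, $6, 8 ; 0/15/1/2/15/14/14/13
#2 and  $3, $1, $5 ; 0/15/1/14/15/14/14/13
#3 beq  $4, $1, L0 ; 0/15/1/14/15/14/14/13 ; →target
#4 slti  $4, $4, 15 ; 0/15/1/14/0/14/14/13
#0 sub  $6, $4, $2 ; 0/15/1/14/0/14/65535/13
#1 ori   $5, $6, 8 ; 0/15/1/14/0/65535/65535/13
#2 and  $3, $1, $5 ; 0/15/1/15/0/65535/65535/13
#3 beq  $4, $1, L0 ; 0/15/1/15/0/65535/65535/13 ; →fallthru
#4 slti  $4, $4, 15 ; 0/15/1/15/1/65535/65535/13
#5 slti  $6, $2, 0 ; 0/15/1/15/1/65535/0/13
#6 ori   $7, $7, 13 ; 0/15/1/15/1/65535/0/13
#7 addi  $7, $1, 15 ; 0/15/1/15/1/65535/0/30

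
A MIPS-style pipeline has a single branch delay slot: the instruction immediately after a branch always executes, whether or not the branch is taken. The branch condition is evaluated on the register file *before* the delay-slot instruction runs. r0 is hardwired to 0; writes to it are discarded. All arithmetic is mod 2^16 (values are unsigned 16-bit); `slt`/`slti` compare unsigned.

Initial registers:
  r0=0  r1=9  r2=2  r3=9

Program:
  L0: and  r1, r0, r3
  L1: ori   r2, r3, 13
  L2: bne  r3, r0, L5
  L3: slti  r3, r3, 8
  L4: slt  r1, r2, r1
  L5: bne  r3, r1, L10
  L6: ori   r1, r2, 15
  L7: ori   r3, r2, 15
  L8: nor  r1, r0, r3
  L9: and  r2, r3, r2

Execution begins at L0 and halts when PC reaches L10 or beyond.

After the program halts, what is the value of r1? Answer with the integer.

PC=0  and  r1, r0, r3        | r0=0 r1=0 r2=2 r3=9
PC=1  ori   r2, r3, 13       | r0=0 r1=0 r2=13 r3=9
PC=2  bne  r3, r0, L5        | r0=0 r1=0 r2=13 r3=9  [TAKEN]
PC=3  slti  r3, r3, 8        | r0=0 r1=0 r2=13 r3=0
PC=5  bne  r3, r1, L10       | r0=0 r1=0 r2=13 r3=0  [not taken]
PC=6  ori   r1, r2, 15       | r0=0 r1=15 r2=13 r3=0
PC=7  ori   r3, r2, 15       | r0=0 r1=15 r2=13 r3=15
PC=8  nor  r1, r0, r3        | r0=0 r1=65520 r2=13 r3=15
PC=9  and  r2, r3, r2        | r0=0 r1=65520 r2=13 r3=15

65520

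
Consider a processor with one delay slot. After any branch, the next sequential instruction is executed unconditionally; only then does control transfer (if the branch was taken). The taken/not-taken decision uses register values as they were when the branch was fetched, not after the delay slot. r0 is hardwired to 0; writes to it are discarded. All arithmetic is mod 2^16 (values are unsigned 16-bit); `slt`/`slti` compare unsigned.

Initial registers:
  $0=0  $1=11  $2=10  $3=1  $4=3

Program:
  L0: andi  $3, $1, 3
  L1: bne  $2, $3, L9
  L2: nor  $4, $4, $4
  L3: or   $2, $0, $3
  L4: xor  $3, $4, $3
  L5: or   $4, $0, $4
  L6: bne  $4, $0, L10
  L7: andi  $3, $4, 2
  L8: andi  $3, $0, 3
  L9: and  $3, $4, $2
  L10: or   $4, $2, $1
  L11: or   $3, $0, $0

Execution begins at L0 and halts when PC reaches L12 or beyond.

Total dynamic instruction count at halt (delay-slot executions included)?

6

  step pc=0: andi  $3, $1, 3  regs=(0,11,10,3,3)
  step pc=1: bne  $2, $3, L9  cond=T  regs=(0,11,10,3,3)
  step pc=2: nor  $4, $4, $4  regs=(0,11,10,3,65532)
  step pc=9: and  $3, $4, $2  regs=(0,11,10,8,65532)
  step pc=10: or   $4, $2, $1  regs=(0,11,10,8,11)
  step pc=11: or   $3, $0, $0  regs=(0,11,10,0,11)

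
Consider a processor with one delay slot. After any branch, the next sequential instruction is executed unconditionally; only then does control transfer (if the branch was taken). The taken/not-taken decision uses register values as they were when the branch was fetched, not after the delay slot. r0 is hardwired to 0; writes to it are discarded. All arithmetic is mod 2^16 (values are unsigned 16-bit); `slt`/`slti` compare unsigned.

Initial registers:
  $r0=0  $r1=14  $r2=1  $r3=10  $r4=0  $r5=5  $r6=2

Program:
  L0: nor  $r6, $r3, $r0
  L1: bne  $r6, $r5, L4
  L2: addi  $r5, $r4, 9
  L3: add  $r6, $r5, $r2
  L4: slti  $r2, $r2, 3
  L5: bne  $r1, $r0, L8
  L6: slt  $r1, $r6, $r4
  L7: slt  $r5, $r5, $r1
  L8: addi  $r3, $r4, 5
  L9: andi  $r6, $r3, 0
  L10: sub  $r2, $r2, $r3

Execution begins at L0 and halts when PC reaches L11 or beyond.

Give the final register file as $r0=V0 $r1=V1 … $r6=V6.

  step pc=0: nor  $r6, $r3, $r0  regs=(0,14,1,10,0,5,65525)
  step pc=1: bne  $r6, $r5, L4  cond=T  regs=(0,14,1,10,0,5,65525)
  step pc=2: addi  $r5, $r4, 9  regs=(0,14,1,10,0,9,65525)
  step pc=4: slti  $r2, $r2, 3  regs=(0,14,1,10,0,9,65525)
  step pc=5: bne  $r1, $r0, L8  cond=T  regs=(0,14,1,10,0,9,65525)
  step pc=6: slt  $r1, $r6, $r4  regs=(0,0,1,10,0,9,65525)
  step pc=8: addi  $r3, $r4, 5  regs=(0,0,1,5,0,9,65525)
  step pc=9: andi  $r6, $r3, 0  regs=(0,0,1,5,0,9,0)
  step pc=10: sub  $r2, $r2, $r3  regs=(0,0,65532,5,0,9,0)

$r0=0 $r1=0 $r2=65532 $r3=5 $r4=0 $r5=9 $r6=0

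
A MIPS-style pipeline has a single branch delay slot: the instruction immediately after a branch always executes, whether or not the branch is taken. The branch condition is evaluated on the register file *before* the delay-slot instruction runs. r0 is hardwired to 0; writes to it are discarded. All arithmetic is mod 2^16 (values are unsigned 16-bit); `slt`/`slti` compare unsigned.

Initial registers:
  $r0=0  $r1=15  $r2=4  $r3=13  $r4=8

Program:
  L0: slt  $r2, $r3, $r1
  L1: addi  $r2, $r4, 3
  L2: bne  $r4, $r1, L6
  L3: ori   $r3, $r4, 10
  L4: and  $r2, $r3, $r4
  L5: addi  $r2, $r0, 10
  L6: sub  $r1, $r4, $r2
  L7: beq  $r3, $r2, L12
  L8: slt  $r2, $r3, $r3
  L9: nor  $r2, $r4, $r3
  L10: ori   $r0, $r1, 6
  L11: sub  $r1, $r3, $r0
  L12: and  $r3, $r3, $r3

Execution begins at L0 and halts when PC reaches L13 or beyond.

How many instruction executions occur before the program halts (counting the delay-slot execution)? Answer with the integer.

11

#0 slt  $r2, $r3, $r1 ; 0/15/1/13/8
#1 addi  $r2, $r4, 3 ; 0/15/11/13/8
#2 bne  $r4, $r1, L6 ; 0/15/11/13/8 ; →target
#3 ori   $r3, $r4, 10 ; 0/15/11/10/8
#6 sub  $r1, $r4, $r2 ; 0/65533/11/10/8
#7 beq  $r3, $r2, L12 ; 0/65533/11/10/8 ; →fallthru
#8 slt  $r2, $r3, $r3 ; 0/65533/0/10/8
#9 nor  $r2, $r4, $r3 ; 0/65533/65525/10/8
#10 ori   $r0, $r1, 6 ; 0/65533/65525/10/8
#11 sub  $r1, $r3, $r0 ; 0/10/65525/10/8
#12 and  $r3, $r3, $r3 ; 0/10/65525/10/8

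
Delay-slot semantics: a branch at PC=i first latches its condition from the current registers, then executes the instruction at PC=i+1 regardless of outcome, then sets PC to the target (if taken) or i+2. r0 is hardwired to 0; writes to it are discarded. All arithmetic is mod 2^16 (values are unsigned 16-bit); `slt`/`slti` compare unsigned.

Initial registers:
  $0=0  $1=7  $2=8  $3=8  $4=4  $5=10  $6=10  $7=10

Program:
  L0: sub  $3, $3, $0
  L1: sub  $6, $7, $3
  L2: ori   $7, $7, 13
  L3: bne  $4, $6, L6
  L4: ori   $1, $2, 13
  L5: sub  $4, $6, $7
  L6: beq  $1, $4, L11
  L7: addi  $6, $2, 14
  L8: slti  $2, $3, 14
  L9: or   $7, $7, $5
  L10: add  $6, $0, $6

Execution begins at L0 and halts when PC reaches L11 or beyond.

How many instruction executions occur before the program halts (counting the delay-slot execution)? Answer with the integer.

  step pc=0: sub  $3, $3, $0  regs=(0,7,8,8,4,10,10,10)
  step pc=1: sub  $6, $7, $3  regs=(0,7,8,8,4,10,2,10)
  step pc=2: ori   $7, $7, 13  regs=(0,7,8,8,4,10,2,15)
  step pc=3: bne  $4, $6, L6  cond=T  regs=(0,7,8,8,4,10,2,15)
  step pc=4: ori   $1, $2, 13  regs=(0,13,8,8,4,10,2,15)
  step pc=6: beq  $1, $4, L11  cond=F  regs=(0,13,8,8,4,10,2,15)
  step pc=7: addi  $6, $2, 14  regs=(0,13,8,8,4,10,22,15)
  step pc=8: slti  $2, $3, 14  regs=(0,13,1,8,4,10,22,15)
  step pc=9: or   $7, $7, $5  regs=(0,13,1,8,4,10,22,15)
  step pc=10: add  $6, $0, $6  regs=(0,13,1,8,4,10,22,15)

10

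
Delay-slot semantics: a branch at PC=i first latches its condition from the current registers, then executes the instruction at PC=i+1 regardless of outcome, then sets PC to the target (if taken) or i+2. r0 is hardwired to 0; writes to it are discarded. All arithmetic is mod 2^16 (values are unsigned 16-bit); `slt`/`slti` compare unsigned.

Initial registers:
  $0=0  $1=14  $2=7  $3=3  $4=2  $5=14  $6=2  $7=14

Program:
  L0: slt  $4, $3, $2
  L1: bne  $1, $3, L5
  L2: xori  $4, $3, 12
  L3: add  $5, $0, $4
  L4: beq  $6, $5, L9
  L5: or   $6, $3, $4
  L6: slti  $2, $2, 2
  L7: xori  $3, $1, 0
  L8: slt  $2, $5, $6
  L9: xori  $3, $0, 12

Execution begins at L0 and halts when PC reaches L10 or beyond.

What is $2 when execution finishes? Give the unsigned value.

1

#0 slt  $4, $3, $2 ; 0/14/7/3/1/14/2/14
#1 bne  $1, $3, L5 ; 0/14/7/3/1/14/2/14 ; →target
#2 xori  $4, $3, 12 ; 0/14/7/3/15/14/2/14
#5 or   $6, $3, $4 ; 0/14/7/3/15/14/15/14
#6 slti  $2, $2, 2 ; 0/14/0/3/15/14/15/14
#7 xori  $3, $1, 0 ; 0/14/0/14/15/14/15/14
#8 slt  $2, $5, $6 ; 0/14/1/14/15/14/15/14
#9 xori  $3, $0, 12 ; 0/14/1/12/15/14/15/14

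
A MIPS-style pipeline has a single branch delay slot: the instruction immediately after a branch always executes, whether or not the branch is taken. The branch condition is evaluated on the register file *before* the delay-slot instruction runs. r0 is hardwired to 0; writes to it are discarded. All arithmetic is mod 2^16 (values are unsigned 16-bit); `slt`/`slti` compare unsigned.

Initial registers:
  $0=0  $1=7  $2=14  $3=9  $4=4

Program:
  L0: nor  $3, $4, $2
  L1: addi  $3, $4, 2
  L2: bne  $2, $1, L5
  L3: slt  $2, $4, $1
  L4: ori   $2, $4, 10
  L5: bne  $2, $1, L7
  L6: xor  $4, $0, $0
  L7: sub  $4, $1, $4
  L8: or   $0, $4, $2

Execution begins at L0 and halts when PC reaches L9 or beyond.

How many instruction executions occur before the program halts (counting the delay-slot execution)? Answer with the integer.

#0 nor  $3, $4, $2 ; 0/7/14/65521/4
#1 addi  $3, $4, 2 ; 0/7/14/6/4
#2 bne  $2, $1, L5 ; 0/7/14/6/4 ; →target
#3 slt  $2, $4, $1 ; 0/7/1/6/4
#5 bne  $2, $1, L7 ; 0/7/1/6/4 ; →target
#6 xor  $4, $0, $0 ; 0/7/1/6/0
#7 sub  $4, $1, $4 ; 0/7/1/6/7
#8 or   $0, $4, $2 ; 0/7/1/6/7

8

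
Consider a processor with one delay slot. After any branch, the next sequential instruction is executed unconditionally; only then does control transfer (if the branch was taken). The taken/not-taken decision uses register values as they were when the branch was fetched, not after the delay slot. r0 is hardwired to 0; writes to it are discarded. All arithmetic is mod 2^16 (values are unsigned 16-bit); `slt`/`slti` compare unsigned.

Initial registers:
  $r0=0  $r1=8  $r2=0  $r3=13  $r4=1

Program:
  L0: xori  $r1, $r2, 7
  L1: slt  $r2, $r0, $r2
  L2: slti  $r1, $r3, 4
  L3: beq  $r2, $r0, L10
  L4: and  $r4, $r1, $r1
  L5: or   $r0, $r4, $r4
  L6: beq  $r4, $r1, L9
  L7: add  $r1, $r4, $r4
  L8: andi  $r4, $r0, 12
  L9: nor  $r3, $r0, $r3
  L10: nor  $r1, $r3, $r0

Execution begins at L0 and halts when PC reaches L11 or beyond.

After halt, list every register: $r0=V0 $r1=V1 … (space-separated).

$r0=0 $r1=65522 $r2=0 $r3=13 $r4=0

[0] xori  $r1, $r2, 7  →  {$r0:0, $r1:7, $r2:0, $r3:13, $r4:1}
[1] slt  $r2, $r0, $r2  →  {$r0:0, $r1:7, $r2:0, $r3:13, $r4:1}
[2] slti  $r1, $r3, 4  →  {$r0:0, $r1:0, $r2:0, $r3:13, $r4:1}
[3] beq  $r2, $r0, L10  →  {$r0:0, $r1:0, $r2:0, $r3:13, $r4:1}  ⟨branch taken⟩
[4] and  $r4, $r1, $r1  →  {$r0:0, $r1:0, $r2:0, $r3:13, $r4:0}
[10] nor  $r1, $r3, $r0  →  {$r0:0, $r1:65522, $r2:0, $r3:13, $r4:0}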